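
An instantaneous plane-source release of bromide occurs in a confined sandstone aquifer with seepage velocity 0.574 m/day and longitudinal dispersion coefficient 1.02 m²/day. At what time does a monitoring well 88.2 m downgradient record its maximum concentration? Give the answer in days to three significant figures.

151 days

For the 1D instantaneous-source solution, setting ∂C/∂t = 0 at fixed x gives v²t² + 2Dt − x² = 0, so t = (√(D² + v²x²) − D)/v².
√(D² + v²x²) = √(1.02² + 0.574² × 88.2²) = 50.64; v² = 0.329476.
t = (50.64 − 1.02)/0.329476 = 151 days (vs. the pure-advection estimate x/v = 154 d).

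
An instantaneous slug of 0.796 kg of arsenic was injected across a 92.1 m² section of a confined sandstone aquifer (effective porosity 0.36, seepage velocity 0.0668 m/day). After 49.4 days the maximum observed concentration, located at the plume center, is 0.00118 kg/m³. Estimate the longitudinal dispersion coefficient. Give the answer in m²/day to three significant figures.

0.667 m²/day

At the plume center C_max = M/(n_e·A·√(4πDt)), so D = M²/(4πt·(n_e·A·C_max)²).
n_e·A·C_max = 0.36 × 92.1 × 0.00118 = 0.03912 kg/m.
D = 0.796²/(4π × 49.4 × 0.03912²) = 0.667 m²/day.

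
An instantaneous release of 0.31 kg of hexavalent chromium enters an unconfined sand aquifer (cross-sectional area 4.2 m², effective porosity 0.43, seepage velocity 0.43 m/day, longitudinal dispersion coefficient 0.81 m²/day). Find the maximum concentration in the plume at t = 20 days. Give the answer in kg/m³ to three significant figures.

The peak of an instantaneous 1D plume sits at x = vt; there the Gaussian factor is 1 and C_max = M/(n_e·A·√(4πDt)), where n_e·A is the pore area the mass is dissolved in.
√(4πDt) = √(4π × 0.81 × 20) = 14.27 m, so C_max = 0.31/(0.43 × 4.2 × 14.27) = 0.0120 kg/m³.

0.0120 kg/m³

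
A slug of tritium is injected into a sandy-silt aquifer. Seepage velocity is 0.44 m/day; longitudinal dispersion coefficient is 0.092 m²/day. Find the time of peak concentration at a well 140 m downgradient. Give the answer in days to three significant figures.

For the 1D instantaneous-source solution, setting ∂C/∂t = 0 at fixed x gives v²t² + 2Dt − x² = 0, so t = (√(D² + v²x²) − D)/v².
√(D² + v²x²) = √(0.092² + 0.44² × 140²) = 61.60; v² = 0.1936.
t = (61.60 − 0.092)/0.1936 = 318 days (vs. the pure-advection estimate x/v = 318 d).

318 days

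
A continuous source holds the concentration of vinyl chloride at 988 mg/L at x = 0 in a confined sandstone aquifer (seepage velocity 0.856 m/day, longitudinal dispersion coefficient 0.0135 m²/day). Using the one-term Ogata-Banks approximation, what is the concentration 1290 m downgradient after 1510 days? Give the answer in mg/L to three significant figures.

648 mg/L

For a continuous step input, C/C₀ ≈ ½·erfc((x−vt)/(2√(Dt))).
vt = 0.856 × 1510 = 1292.56 m and 2√(Dt) = 2√(0.0135 × 1510) = 9.030 m.
Argument (x−vt)/(2√(Dt)) = (1290 − 1292.56)/9.030 = -0.2835; ½·erfc(-0.2835) = 0.6558.
C = 988 × 0.6558 = 648 mg/L.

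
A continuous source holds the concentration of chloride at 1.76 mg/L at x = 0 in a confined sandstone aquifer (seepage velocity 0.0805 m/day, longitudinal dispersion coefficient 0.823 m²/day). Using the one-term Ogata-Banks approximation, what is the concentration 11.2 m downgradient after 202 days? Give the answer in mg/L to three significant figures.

For a continuous step input, C/C₀ ≈ ½·erfc((x−vt)/(2√(Dt))).
vt = 0.0805 × 202 = 16.261 m and 2√(Dt) = 2√(0.823 × 202) = 25.79 m.
Argument (x−vt)/(2√(Dt)) = (11.2 − 16.261)/25.79 = -0.1962; ½·erfc(-0.1962) = 0.6093.
C = 1.76 × 0.6093 = 1.07 mg/L.

1.07 mg/L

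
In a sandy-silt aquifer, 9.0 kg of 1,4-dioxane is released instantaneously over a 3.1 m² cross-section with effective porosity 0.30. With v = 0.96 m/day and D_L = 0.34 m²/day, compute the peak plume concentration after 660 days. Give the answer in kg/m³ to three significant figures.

The peak of an instantaneous 1D plume sits at x = vt; there the Gaussian factor is 1 and C_max = M/(n_e·A·√(4πDt)), where n_e·A is the pore area the mass is dissolved in.
√(4πDt) = √(4π × 0.34 × 660) = 53.10 m, so C_max = 9.0/(0.30 × 3.1 × 53.10) = 0.182 kg/m³.

0.182 kg/m³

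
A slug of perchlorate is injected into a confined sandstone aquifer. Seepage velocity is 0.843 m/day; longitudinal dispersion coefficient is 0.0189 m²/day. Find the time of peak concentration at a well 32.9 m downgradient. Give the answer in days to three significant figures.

For the 1D instantaneous-source solution, setting ∂C/∂t = 0 at fixed x gives v²t² + 2Dt − x² = 0, so t = (√(D² + v²x²) − D)/v².
√(D² + v²x²) = √(0.0189² + 0.843² × 32.9²) = 27.73; v² = 0.710649.
t = (27.73 − 0.0189)/0.710649 = 39.0 days (vs. the pure-advection estimate x/v = 39.0 d).

39.0 days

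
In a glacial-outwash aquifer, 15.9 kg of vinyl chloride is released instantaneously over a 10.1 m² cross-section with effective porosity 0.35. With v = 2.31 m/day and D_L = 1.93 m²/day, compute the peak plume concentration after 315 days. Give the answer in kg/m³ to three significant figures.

0.0515 kg/m³

The peak of an instantaneous 1D plume sits at x = vt; there the Gaussian factor is 1 and C_max = M/(n_e·A·√(4πDt)), where n_e·A is the pore area the mass is dissolved in.
√(4πDt) = √(4π × 1.93 × 315) = 87.41 m, so C_max = 15.9/(0.35 × 10.1 × 87.41) = 0.0515 kg/m³.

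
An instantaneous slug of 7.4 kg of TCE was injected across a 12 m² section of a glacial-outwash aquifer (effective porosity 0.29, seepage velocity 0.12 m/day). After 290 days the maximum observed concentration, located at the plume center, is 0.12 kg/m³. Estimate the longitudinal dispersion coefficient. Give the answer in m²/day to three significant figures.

0.0862 m²/day

At the plume center C_max = M/(n_e·A·√(4πDt)), so D = M²/(4πt·(n_e·A·C_max)²).
n_e·A·C_max = 0.29 × 12 × 0.12 = 0.4176 kg/m.
D = 7.4²/(4π × 290 × 0.4176²) = 0.0862 m²/day.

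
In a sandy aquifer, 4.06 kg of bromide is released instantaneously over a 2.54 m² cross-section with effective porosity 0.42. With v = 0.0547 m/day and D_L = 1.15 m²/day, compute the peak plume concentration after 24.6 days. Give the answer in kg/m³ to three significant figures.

0.202 kg/m³

The peak of an instantaneous 1D plume sits at x = vt; there the Gaussian factor is 1 and C_max = M/(n_e·A·√(4πDt)), where n_e·A is the pore area the mass is dissolved in.
√(4πDt) = √(4π × 1.15 × 24.6) = 18.85 m, so C_max = 4.06/(0.42 × 2.54 × 18.85) = 0.202 kg/m³.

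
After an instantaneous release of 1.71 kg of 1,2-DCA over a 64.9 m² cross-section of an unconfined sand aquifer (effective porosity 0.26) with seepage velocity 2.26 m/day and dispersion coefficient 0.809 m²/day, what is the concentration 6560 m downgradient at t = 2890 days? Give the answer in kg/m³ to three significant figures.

For an instantaneous plane source, C(x,t) = M/(n_e·A·√(4πDt)) · exp(−(x−vt)²/(4Dt)), with n_e·A the pore (flow) area.
Plume center vt = 2.26 × 2890 = 6531.4 m, so the well at 6560 m is 28.6 m downgradient of the peak.
√(4πDt) = 171.4 m, giving peak height M/(n_e·A·√(4πDt)) = 1.71/(0.26 × 64.9 × 171.4) = 0.0005912 kg/m³.
(x−vt)²/(4Dt) = (28.6)²/(4 × 0.809 × 2890) = 0.08746; exp(−0.08746) = 0.9163.
C = 0.0005912 × 0.9163 = 0.000542 kg/m³.

0.000542 kg/m³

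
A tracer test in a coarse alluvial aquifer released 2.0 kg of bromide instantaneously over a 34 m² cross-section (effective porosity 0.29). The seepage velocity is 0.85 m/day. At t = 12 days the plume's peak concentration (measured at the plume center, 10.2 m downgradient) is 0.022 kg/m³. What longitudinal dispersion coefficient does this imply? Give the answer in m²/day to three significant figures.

At the plume center C_max = M/(n_e·A·√(4πDt)), so D = M²/(4πt·(n_e·A·C_max)²).
n_e·A·C_max = 0.29 × 34 × 0.022 = 0.2169 kg/m.
D = 2.0²/(4π × 12 × 0.2169²) = 0.564 m²/day.

0.564 m²/day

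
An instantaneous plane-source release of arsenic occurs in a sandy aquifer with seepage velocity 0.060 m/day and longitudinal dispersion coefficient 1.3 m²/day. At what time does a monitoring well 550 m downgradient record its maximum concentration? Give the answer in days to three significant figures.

8810 days

For the 1D instantaneous-source solution, setting ∂C/∂t = 0 at fixed x gives v²t² + 2Dt − x² = 0, so t = (√(D² + v²x²) − D)/v².
√(D² + v²x²) = √(1.3² + 0.060² × 550²) = 33.03; v² = 0.0036.
t = (33.03 − 1.3)/0.0036 = 8810 days (vs. the pure-advection estimate x/v = 9170 d).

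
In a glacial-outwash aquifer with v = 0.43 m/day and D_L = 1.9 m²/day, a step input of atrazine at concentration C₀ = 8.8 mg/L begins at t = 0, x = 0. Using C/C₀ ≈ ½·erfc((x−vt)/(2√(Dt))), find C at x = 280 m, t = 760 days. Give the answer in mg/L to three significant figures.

For a continuous step input, C/C₀ ≈ ½·erfc((x−vt)/(2√(Dt))).
vt = 0.43 × 760 = 326.8 m and 2√(Dt) = 2√(1.9 × 760) = 76.00 m.
Argument (x−vt)/(2√(Dt)) = (280 − 326.8)/76.00 = -0.6158; ½·erfc(-0.6158) = 0.8081.
C = 8.8 × 0.8081 = 7.11 mg/L.

7.11 mg/L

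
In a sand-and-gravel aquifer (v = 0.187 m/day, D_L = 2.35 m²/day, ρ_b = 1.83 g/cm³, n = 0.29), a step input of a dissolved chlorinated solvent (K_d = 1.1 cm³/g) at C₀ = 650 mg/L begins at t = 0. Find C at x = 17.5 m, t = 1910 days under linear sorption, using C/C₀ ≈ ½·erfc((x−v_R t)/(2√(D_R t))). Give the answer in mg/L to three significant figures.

516 mg/L

Retardation factor R = 1 + ρ_b·K_d/n = 1 + 1.83 × 1.1/0.29 = 7.941.
Sorption retards both mechanisms: v_R = v/R = 0.02355 m/day, D_R = D/R = 0.2959 m²/day.
v_R·t = 0.02355 × 1910 = 44.9805 m; 2√(D_R t) = 47.55 m; argument = (17.5 − 44.9805)/47.55 = -0.5779.
C = C₀ × ½·erfc(-0.5779) = 650 × 0.7931 = 516 mg/L.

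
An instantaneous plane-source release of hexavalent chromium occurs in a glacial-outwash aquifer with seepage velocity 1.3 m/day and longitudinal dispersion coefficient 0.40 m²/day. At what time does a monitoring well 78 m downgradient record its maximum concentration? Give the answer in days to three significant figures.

For the 1D instantaneous-source solution, setting ∂C/∂t = 0 at fixed x gives v²t² + 2Dt − x² = 0, so t = (√(D² + v²x²) − D)/v².
√(D² + v²x²) = √(0.40² + 1.3² × 78²) = 101.4; v² = 1.69.
t = (101.4 − 0.40)/1.69 = 59.8 days (vs. the pure-advection estimate x/v = 60.0 d).

59.8 days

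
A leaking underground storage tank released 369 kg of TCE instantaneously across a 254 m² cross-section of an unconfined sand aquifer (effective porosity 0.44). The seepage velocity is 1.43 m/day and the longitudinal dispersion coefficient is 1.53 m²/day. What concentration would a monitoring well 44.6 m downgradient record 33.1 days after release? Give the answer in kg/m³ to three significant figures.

For an instantaneous plane source, C(x,t) = M/(n_e·A·√(4πDt)) · exp(−(x−vt)²/(4Dt)), with n_e·A the pore (flow) area.
Plume center vt = 1.43 × 33.1 = 47.333 m, so the well at 44.6 m is 2.733 m upgradient of the peak.
√(4πDt) = 25.23 m, giving peak height M/(n_e·A·√(4πDt)) = 369/(0.44 × 254 × 25.23) = 0.1309 kg/m³.
(x−vt)²/(4Dt) = (-2.733)²/(4 × 1.53 × 33.1) = 0.03687; exp(−0.03687) = 0.9638.
C = 0.1309 × 0.9638 = 0.126 kg/m³.

0.126 kg/m³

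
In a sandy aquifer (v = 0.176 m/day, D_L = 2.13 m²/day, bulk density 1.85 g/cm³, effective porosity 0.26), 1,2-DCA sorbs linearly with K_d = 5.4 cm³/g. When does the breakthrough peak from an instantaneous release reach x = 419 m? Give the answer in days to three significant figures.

Retardation factor R = 1 + ρ_b·K_d/n = 1 + 1.85 × 5.4/0.26 = 39.42.
Sorption retards both mechanisms: v_R = v/R = 0.004465 m/day, D_R = D/R = 0.05403 m²/day.
Peak time from v_R²t² + 2D_R t − x² = 0: t = (√(D_R² + v_R²x²) − D_R)/v_R².
√(D_R² + v_R²x²) = √(0.05403² + 0.004465² × 419²) = 1.872; v_R² = 1.994e-05.
t = (1.872 − 0.05403)/1.994e-05 = 91200 days.

91200 days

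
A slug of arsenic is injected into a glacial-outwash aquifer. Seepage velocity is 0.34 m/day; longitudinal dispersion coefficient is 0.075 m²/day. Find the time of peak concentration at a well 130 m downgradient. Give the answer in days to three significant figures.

382 days

For the 1D instantaneous-source solution, setting ∂C/∂t = 0 at fixed x gives v²t² + 2Dt − x² = 0, so t = (√(D² + v²x²) − D)/v².
√(D² + v²x²) = √(0.075² + 0.34² × 130²) = 44.20; v² = 0.1156.
t = (44.20 − 0.075)/0.1156 = 382 days (vs. the pure-advection estimate x/v = 382 d).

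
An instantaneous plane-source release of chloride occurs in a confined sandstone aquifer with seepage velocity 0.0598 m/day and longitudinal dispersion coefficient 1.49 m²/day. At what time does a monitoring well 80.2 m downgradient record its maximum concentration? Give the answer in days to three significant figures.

988 days

For the 1D instantaneous-source solution, setting ∂C/∂t = 0 at fixed x gives v²t² + 2Dt − x² = 0, so t = (√(D² + v²x²) − D)/v².
√(D² + v²x²) = √(1.49² + 0.0598² × 80.2²) = 5.022; v² = 0.00357604.
t = (5.022 − 1.49)/0.00357604 = 988 days (vs. the pure-advection estimate x/v = 1340 d).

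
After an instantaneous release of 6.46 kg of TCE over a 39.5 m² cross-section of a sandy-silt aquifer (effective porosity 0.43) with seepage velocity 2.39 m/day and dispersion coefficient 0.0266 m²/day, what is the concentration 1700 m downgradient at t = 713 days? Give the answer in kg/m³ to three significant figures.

For an instantaneous plane source, C(x,t) = M/(n_e·A·√(4πDt)) · exp(−(x−vt)²/(4Dt)), with n_e·A the pore (flow) area.
Plume center vt = 2.39 × 713 = 1704.07 m, so the well at 1700 m is 4.07 m upgradient of the peak.
√(4πDt) = 15.44 m, giving peak height M/(n_e·A·√(4πDt)) = 6.46/(0.43 × 39.5 × 15.44) = 0.02463 kg/m³.
(x−vt)²/(4Dt) = (-4.07)²/(4 × 0.0266 × 713) = 0.2184; exp(−0.2184) = 0.8038.
C = 0.02463 × 0.8038 = 0.0198 kg/m³.

0.0198 kg/m³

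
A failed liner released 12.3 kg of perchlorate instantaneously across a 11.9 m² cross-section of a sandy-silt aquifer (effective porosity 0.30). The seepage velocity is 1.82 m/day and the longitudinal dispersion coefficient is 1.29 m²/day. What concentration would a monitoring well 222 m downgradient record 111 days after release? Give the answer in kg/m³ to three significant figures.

0.0405 kg/m³

For an instantaneous plane source, C(x,t) = M/(n_e·A·√(4πDt)) · exp(−(x−vt)²/(4Dt)), with n_e·A the pore (flow) area.
Plume center vt = 1.82 × 111 = 202.02 m, so the well at 222 m is 19.98 m downgradient of the peak.
√(4πDt) = 42.42 m, giving peak height M/(n_e·A·√(4πDt)) = 12.3/(0.30 × 11.9 × 42.42) = 0.08122 kg/m³.
(x−vt)²/(4Dt) = (19.98)²/(4 × 1.29 × 111) = 0.6970; exp(−0.6970) = 0.4981.
C = 0.08122 × 0.4981 = 0.0405 kg/m³.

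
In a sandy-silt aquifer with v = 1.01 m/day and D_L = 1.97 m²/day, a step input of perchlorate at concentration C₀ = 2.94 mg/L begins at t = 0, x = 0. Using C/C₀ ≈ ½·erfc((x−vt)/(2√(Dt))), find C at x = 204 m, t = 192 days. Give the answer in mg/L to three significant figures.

1.05 mg/L

For a continuous step input, C/C₀ ≈ ½·erfc((x−vt)/(2√(Dt))).
vt = 1.01 × 192 = 193.92 m and 2√(Dt) = 2√(1.97 × 192) = 38.90 m.
Argument (x−vt)/(2√(Dt)) = (204 − 193.92)/38.90 = 0.2591; ½·erfc(0.2591) = 0.3570.
C = 2.94 × 0.3570 = 1.05 mg/L.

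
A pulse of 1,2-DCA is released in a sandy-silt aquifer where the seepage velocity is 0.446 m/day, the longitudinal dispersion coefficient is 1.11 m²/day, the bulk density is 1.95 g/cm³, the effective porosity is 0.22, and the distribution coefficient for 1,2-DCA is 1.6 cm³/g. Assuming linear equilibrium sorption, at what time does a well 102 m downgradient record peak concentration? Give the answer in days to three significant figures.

Retardation factor R = 1 + ρ_b·K_d/n = 1 + 1.95 × 1.6/0.22 = 15.18.
Sorption retards both mechanisms: v_R = v/R = 0.02938 m/day, D_R = D/R = 0.07312 m²/day.
Peak time from v_R²t² + 2D_R t − x² = 0: t = (√(D_R² + v_R²x²) − D_R)/v_R².
√(D_R² + v_R²x²) = √(0.07312² + 0.02938² × 102²) = 2.998; v_R² = 0.0008632.
t = (2.998 − 0.07312)/0.0008632 = 3390 days.

3390 days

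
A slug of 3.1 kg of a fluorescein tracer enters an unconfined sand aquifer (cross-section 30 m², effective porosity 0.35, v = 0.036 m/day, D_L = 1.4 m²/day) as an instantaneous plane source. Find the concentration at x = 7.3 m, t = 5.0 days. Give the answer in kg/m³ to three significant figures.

For an instantaneous plane source, C(x,t) = M/(n_e·A·√(4πDt)) · exp(−(x−vt)²/(4Dt)), with n_e·A the pore (flow) area.
Plume center vt = 0.036 × 5.0 = 0.18 m, so the well at 7.3 m is 7.12 m downgradient of the peak.
√(4πDt) = 9.379 m, giving peak height M/(n_e·A·√(4πDt)) = 3.1/(0.35 × 30 × 9.379) = 0.03148 kg/m³.
(x−vt)²/(4Dt) = (7.12)²/(4 × 1.4 × 5.0) = 1.811; exp(−1.811) = 0.1635.
C = 0.03148 × 0.1635 = 0.00515 kg/m³.

0.00515 kg/m³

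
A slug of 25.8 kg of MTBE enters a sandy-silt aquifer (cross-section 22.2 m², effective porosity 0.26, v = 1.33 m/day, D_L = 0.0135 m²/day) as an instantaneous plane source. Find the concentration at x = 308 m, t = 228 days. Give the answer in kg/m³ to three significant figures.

0.114 kg/m³

For an instantaneous plane source, C(x,t) = M/(n_e·A·√(4πDt)) · exp(−(x−vt)²/(4Dt)), with n_e·A the pore (flow) area.
Plume center vt = 1.33 × 228 = 303.24 m, so the well at 308 m is 4.76 m downgradient of the peak.
√(4πDt) = 6.219 m, giving peak height M/(n_e·A·√(4πDt)) = 25.8/(0.26 × 22.2 × 6.219) = 0.7187 kg/m³.
(x−vt)²/(4Dt) = (4.76)²/(4 × 0.0135 × 228) = 1.840; exp(−1.840) = 0.1588.
C = 0.7187 × 0.1588 = 0.114 kg/m³.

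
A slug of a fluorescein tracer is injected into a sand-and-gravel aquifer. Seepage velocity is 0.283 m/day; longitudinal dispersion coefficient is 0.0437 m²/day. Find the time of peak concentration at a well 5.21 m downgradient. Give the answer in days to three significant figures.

For the 1D instantaneous-source solution, setting ∂C/∂t = 0 at fixed x gives v²t² + 2Dt − x² = 0, so t = (√(D² + v²x²) − D)/v².
√(D² + v²x²) = √(0.0437² + 0.283² × 5.21²) = 1.475; v² = 0.080089.
t = (1.475 − 0.0437)/0.080089 = 17.9 days (vs. the pure-advection estimate x/v = 18.4 d).

17.9 days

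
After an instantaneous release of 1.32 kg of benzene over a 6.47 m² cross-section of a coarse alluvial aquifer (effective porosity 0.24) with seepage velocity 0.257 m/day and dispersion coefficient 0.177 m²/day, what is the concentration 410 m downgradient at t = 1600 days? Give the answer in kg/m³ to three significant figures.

For an instantaneous plane source, C(x,t) = M/(n_e·A·√(4πDt)) · exp(−(x−vt)²/(4Dt)), with n_e·A the pore (flow) area.
Plume center vt = 0.257 × 1600 = 411.2 m, so the well at 410 m is 1.2 m upgradient of the peak.
√(4πDt) = 59.66 m, giving peak height M/(n_e·A·√(4πDt)) = 1.32/(0.24 × 6.47 × 59.66) = 0.01425 kg/m³.
(x−vt)²/(4Dt) = (-1.2)²/(4 × 0.177 × 1600) = 0.001271; exp(−0.001271) = 0.9987.
C = 0.01425 × 0.9987 = 0.0142 kg/m³.

0.0142 kg/m³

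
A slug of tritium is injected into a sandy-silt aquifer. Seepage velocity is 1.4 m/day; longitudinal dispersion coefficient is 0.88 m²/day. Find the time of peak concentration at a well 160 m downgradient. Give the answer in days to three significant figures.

For the 1D instantaneous-source solution, setting ∂C/∂t = 0 at fixed x gives v²t² + 2Dt − x² = 0, so t = (√(D² + v²x²) − D)/v².
√(D² + v²x²) = √(0.88² + 1.4² × 160²) = 224.0; v² = 1.96.
t = (224.0 − 0.88)/1.96 = 114 days (vs. the pure-advection estimate x/v = 114 d).

114 days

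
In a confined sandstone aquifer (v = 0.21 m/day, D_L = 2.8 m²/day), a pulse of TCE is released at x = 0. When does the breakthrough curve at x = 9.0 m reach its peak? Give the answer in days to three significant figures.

13.1 days

For the 1D instantaneous-source solution, setting ∂C/∂t = 0 at fixed x gives v²t² + 2Dt − x² = 0, so t = (√(D² + v²x²) − D)/v².
√(D² + v²x²) = √(2.8² + 0.21² × 9.0²) = 3.378; v² = 0.0441.
t = (3.378 − 2.8)/0.0441 = 13.1 days (vs. the pure-advection estimate x/v = 42.9 d).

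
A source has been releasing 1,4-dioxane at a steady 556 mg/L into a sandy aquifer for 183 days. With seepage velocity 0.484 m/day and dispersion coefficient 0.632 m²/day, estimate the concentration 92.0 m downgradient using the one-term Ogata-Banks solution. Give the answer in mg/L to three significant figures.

228 mg/L

For a continuous step input, C/C₀ ≈ ½·erfc((x−vt)/(2√(Dt))).
vt = 0.484 × 183 = 88.572 m and 2√(Dt) = 2√(0.632 × 183) = 21.51 m.
Argument (x−vt)/(2√(Dt)) = (92.0 − 88.572)/21.51 = 0.1594; ½·erfc(0.1594) = 0.4108.
C = 556 × 0.4108 = 228 mg/L.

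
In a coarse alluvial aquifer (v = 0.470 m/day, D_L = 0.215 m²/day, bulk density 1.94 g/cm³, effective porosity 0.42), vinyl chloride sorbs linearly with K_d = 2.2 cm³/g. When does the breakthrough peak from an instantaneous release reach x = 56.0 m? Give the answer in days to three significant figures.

1320 days

Retardation factor R = 1 + ρ_b·K_d/n = 1 + 1.94 × 2.2/0.42 = 11.16.
Sorption retards both mechanisms: v_R = v/R = 0.04211 m/day, D_R = D/R = 0.01927 m²/day.
Peak time from v_R²t² + 2D_R t − x² = 0: t = (√(D_R² + v_R²x²) − D_R)/v_R².
√(D_R² + v_R²x²) = √(0.01927² + 0.04211² × 56.0²) = 2.358; v_R² = 0.001773.
t = (2.358 − 0.01927)/0.001773 = 1320 days.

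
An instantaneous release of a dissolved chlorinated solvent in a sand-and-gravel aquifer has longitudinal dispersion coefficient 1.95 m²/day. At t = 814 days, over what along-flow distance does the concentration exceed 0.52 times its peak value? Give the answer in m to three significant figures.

129 m

The plume is Gaussian with σ = √(2Dt) = √(2 × 1.95 × 814) = 56.34 m.
C/C_peak = exp(−Δx²/(2σ²)) = 0.52 ⇒ Δx = σ·√(−2 ln 0.52) = 56.34 × 1.144 = 64.45 m.
Width = 2Δx = 129 m.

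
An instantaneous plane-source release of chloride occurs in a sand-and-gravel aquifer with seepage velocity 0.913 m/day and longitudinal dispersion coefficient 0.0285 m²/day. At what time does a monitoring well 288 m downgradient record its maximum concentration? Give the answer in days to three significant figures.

315 days

For the 1D instantaneous-source solution, setting ∂C/∂t = 0 at fixed x gives v²t² + 2Dt − x² = 0, so t = (√(D² + v²x²) − D)/v².
√(D² + v²x²) = √(0.0285² + 0.913² × 288²) = 262.9; v² = 0.833569.
t = (262.9 − 0.0285)/0.833569 = 315 days (vs. the pure-advection estimate x/v = 315 d).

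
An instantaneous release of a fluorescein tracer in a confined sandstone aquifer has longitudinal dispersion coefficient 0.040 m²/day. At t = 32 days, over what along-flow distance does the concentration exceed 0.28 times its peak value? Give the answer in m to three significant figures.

5.11 m

The plume is Gaussian with σ = √(2Dt) = √(2 × 0.040 × 32) = 1.600 m.
C/C_peak = exp(−Δx²/(2σ²)) = 0.28 ⇒ Δx = σ·√(−2 ln 0.28) = 1.600 × 1.596 = 2.554 m.
Width = 2Δx = 5.11 m.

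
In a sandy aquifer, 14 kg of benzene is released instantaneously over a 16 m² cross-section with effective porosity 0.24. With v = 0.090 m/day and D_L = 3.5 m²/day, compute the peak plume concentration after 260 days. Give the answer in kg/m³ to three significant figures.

The peak of an instantaneous 1D plume sits at x = vt; there the Gaussian factor is 1 and C_max = M/(n_e·A·√(4πDt)), where n_e·A is the pore area the mass is dissolved in.
√(4πDt) = √(4π × 3.5 × 260) = 106.9 m, so C_max = 14/(0.24 × 16 × 106.9) = 0.0341 kg/m³.

0.0341 kg/m³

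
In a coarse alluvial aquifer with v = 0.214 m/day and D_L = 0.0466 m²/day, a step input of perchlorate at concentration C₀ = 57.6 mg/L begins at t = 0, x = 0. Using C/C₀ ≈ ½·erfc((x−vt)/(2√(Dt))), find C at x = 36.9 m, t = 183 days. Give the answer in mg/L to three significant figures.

40.8 mg/L

For a continuous step input, C/C₀ ≈ ½·erfc((x−vt)/(2√(Dt))).
vt = 0.214 × 183 = 39.162 m and 2√(Dt) = 2√(0.0466 × 183) = 5.840 m.
Argument (x−vt)/(2√(Dt)) = (36.9 − 39.162)/5.840 = -0.3873; ½·erfc(-0.3873) = 0.7081.
C = 57.6 × 0.7081 = 40.8 mg/L.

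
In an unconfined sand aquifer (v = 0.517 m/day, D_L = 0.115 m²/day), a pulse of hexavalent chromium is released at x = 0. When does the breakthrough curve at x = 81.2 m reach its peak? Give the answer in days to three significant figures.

For the 1D instantaneous-source solution, setting ∂C/∂t = 0 at fixed x gives v²t² + 2Dt − x² = 0, so t = (√(D² + v²x²) − D)/v².
√(D² + v²x²) = √(0.115² + 0.517² × 81.2²) = 41.98; v² = 0.267289.
t = (41.98 − 0.115)/0.267289 = 157 days (vs. the pure-advection estimate x/v = 157 d).

157 days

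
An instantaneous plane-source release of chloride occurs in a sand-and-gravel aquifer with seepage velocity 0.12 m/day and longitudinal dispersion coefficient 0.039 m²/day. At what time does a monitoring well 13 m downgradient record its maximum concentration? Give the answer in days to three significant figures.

106 days

For the 1D instantaneous-source solution, setting ∂C/∂t = 0 at fixed x gives v²t² + 2Dt − x² = 0, so t = (√(D² + v²x²) − D)/v².
√(D² + v²x²) = √(0.039² + 0.12² × 13²) = 1.560; v² = 0.0144.
t = (1.560 − 0.039)/0.0144 = 106 days (vs. the pure-advection estimate x/v = 108 d).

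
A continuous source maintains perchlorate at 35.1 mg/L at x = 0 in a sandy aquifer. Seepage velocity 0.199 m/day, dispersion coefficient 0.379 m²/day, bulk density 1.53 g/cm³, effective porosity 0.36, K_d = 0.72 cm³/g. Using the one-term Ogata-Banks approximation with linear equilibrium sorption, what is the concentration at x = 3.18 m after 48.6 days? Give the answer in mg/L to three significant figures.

Retardation factor R = 1 + ρ_b·K_d/n = 1 + 1.53 × 0.72/0.36 = 4.060.
Sorption retards both mechanisms: v_R = v/R = 0.04901 m/day, D_R = D/R = 0.09335 m²/day.
v_R·t = 0.04901 × 48.6 = 2.381886 m; 2√(D_R t) = 4.260 m; argument = (3.18 − 2.381886)/4.260 = 0.1874.
C = C₀ × ½·erfc(0.1874) = 35.1 × 0.3955 = 13.9 mg/L.

13.9 mg/L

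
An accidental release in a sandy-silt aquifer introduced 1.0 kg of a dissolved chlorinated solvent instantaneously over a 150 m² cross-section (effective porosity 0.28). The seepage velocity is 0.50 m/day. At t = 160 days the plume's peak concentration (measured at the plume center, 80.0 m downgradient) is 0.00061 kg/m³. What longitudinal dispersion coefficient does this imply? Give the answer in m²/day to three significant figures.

0.758 m²/day

At the plume center C_max = M/(n_e·A·√(4πDt)), so D = M²/(4πt·(n_e·A·C_max)²).
n_e·A·C_max = 0.28 × 150 × 0.00061 = 0.02562 kg/m.
D = 1.0²/(4π × 160 × 0.02562²) = 0.758 m²/day.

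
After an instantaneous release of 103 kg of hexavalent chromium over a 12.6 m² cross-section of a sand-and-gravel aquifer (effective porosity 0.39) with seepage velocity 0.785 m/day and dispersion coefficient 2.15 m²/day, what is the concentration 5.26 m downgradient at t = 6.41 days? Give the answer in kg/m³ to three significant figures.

For an instantaneous plane source, C(x,t) = M/(n_e·A·√(4πDt)) · exp(−(x−vt)²/(4Dt)), with n_e·A the pore (flow) area.
Plume center vt = 0.785 × 6.41 = 5.03185 m, so the well at 5.26 m is 0.22815 m downgradient of the peak.
√(4πDt) = 13.16 m, giving peak height M/(n_e·A·√(4πDt)) = 103/(0.39 × 12.6 × 13.16) = 1.593 kg/m³.
(x−vt)²/(4Dt) = (0.22815)²/(4 × 2.15 × 6.41) = 0.0009442; exp(−0.0009442) = 0.9991.
C = 1.593 × 0.9991 = 1.59 kg/m³.

1.59 kg/m³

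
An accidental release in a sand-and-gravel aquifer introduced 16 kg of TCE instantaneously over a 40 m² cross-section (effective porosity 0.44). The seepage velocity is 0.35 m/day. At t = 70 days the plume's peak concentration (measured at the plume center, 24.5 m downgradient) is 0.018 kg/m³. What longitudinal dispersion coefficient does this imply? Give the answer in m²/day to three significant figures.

At the plume center C_max = M/(n_e·A·√(4πDt)), so D = M²/(4πt·(n_e·A·C_max)²).
n_e·A·C_max = 0.44 × 40 × 0.018 = 0.3168 kg/m.
D = 16²/(4π × 70 × 0.3168²) = 2.90 m²/day.

2.90 m²/day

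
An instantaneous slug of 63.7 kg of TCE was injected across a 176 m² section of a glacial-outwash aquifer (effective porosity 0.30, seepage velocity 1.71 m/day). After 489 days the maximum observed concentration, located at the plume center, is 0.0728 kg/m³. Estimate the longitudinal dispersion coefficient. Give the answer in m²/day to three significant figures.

At the plume center C_max = M/(n_e·A·√(4πDt)), so D = M²/(4πt·(n_e·A·C_max)²).
n_e·A·C_max = 0.30 × 176 × 0.0728 = 3.844 kg/m.
D = 63.7²/(4π × 489 × 3.844²) = 0.0447 m²/day.

0.0447 m²/day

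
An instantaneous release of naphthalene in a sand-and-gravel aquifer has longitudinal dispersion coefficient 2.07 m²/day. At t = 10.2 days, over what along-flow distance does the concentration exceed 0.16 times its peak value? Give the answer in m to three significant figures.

The plume is Gaussian with σ = √(2Dt) = √(2 × 2.07 × 10.2) = 6.498 m.
C/C_peak = exp(−Δx²/(2σ²)) = 0.16 ⇒ Δx = σ·√(−2 ln 0.16) = 6.498 × 1.914 = 12.44 m.
Width = 2Δx = 24.9 m.

24.9 m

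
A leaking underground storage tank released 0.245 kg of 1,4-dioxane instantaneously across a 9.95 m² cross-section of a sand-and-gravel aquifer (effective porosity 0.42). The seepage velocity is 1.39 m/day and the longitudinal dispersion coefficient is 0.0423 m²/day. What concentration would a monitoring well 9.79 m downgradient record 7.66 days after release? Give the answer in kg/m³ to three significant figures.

For an instantaneous plane source, C(x,t) = M/(n_e·A·√(4πDt)) · exp(−(x−vt)²/(4Dt)), with n_e·A the pore (flow) area.
Plume center vt = 1.39 × 7.66 = 10.6474 m, so the well at 9.79 m is 0.8574 m upgradient of the peak.
√(4πDt) = 2.018 m, giving peak height M/(n_e·A·√(4πDt)) = 0.245/(0.42 × 9.95 × 2.018) = 0.02905 kg/m³.
(x−vt)²/(4Dt) = (-0.8574)²/(4 × 0.0423 × 7.66) = 0.5672; exp(−0.5672) = 0.5671.
C = 0.02905 × 0.5671 = 0.0165 kg/m³.

0.0165 kg/m³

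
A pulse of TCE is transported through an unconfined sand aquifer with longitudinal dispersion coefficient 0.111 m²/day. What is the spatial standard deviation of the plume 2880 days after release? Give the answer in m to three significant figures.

25.3 m

Dispersive spreading gives a Gaussian with σ² = 2Dt; advection only shifts the center.
σ = √(2 × 0.111 × 2880) = 25.3 m.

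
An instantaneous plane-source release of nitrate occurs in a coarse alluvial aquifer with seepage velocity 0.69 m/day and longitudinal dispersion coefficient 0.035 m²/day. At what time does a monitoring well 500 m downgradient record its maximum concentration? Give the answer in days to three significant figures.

For the 1D instantaneous-source solution, setting ∂C/∂t = 0 at fixed x gives v²t² + 2Dt − x² = 0, so t = (√(D² + v²x²) − D)/v².
√(D² + v²x²) = √(0.035² + 0.69² × 500²) = 345.0; v² = 0.4761.
t = (345.0 − 0.035)/0.4761 = 725 days (vs. the pure-advection estimate x/v = 725 d).

725 days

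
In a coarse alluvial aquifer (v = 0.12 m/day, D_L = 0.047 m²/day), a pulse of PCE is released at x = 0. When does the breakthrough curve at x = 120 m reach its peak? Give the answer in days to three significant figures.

997 days

For the 1D instantaneous-source solution, setting ∂C/∂t = 0 at fixed x gives v²t² + 2Dt − x² = 0, so t = (√(D² + v²x²) − D)/v².
√(D² + v²x²) = √(0.047² + 0.12² × 120²) = 14.40; v² = 0.0144.
t = (14.40 − 0.047)/0.0144 = 997 days (vs. the pure-advection estimate x/v = 1000 d).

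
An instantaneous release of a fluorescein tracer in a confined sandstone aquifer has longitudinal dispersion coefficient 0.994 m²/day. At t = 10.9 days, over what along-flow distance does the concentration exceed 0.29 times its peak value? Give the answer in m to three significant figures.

14.6 m

The plume is Gaussian with σ = √(2Dt) = √(2 × 0.994 × 10.9) = 4.655 m.
C/C_peak = exp(−Δx²/(2σ²)) = 0.29 ⇒ Δx = σ·√(−2 ln 0.29) = 4.655 × 1.573 = 7.322 m.
Width = 2Δx = 14.6 m.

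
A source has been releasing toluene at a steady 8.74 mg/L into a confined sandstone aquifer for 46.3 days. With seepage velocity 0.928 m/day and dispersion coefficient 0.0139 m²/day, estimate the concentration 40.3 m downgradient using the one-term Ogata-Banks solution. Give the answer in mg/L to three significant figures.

For a continuous step input, C/C₀ ≈ ½·erfc((x−vt)/(2√(Dt))).
vt = 0.928 × 46.3 = 42.9664 m and 2√(Dt) = 2√(0.0139 × 46.3) = 1.604 m.
Argument (x−vt)/(2√(Dt)) = (40.3 − 42.9664)/1.604 = -1.662; ½·erfc(-1.662) = 0.9906.
C = 8.74 × 0.9906 = 8.66 mg/L.

8.66 mg/L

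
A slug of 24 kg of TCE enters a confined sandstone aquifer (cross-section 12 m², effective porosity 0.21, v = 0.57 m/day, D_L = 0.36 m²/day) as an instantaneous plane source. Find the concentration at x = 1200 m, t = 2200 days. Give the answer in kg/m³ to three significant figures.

0.0380 kg/m³

For an instantaneous plane source, C(x,t) = M/(n_e·A·√(4πDt)) · exp(−(x−vt)²/(4Dt)), with n_e·A the pore (flow) area.
Plume center vt = 0.57 × 2200 = 1254 m, so the well at 1200 m is 54 m upgradient of the peak.
√(4πDt) = 99.76 m, giving peak height M/(n_e·A·√(4πDt)) = 24/(0.21 × 12 × 99.76) = 0.09547 kg/m³.
(x−vt)²/(4Dt) = (-54)²/(4 × 0.36 × 2200) = 0.9205; exp(−0.9205) = 0.3983.
C = 0.09547 × 0.3983 = 0.0380 kg/m³.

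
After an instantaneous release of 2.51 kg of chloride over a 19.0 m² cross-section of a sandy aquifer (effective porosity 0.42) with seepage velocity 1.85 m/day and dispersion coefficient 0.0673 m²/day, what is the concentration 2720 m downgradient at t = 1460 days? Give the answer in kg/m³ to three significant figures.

For an instantaneous plane source, C(x,t) = M/(n_e·A·√(4πDt)) · exp(−(x−vt)²/(4Dt)), with n_e·A the pore (flow) area.
Plume center vt = 1.85 × 1460 = 2701 m, so the well at 2720 m is 19 m downgradient of the peak.
√(4πDt) = 35.14 m, giving peak height M/(n_e·A·√(4πDt)) = 2.51/(0.42 × 19.0 × 35.14) = 0.008951 kg/m³.
(x−vt)²/(4Dt) = (19)²/(4 × 0.0673 × 1460) = 0.9185; exp(−0.9185) = 0.3991.
C = 0.008951 × 0.3991 = 0.00357 kg/m³.

0.00357 kg/m³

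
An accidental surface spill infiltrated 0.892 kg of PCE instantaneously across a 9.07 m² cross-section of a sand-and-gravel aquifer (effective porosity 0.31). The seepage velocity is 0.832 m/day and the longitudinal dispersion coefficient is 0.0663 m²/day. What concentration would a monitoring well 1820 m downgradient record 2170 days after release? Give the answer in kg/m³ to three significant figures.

For an instantaneous plane source, C(x,t) = M/(n_e·A·√(4πDt)) · exp(−(x−vt)²/(4Dt)), with n_e·A the pore (flow) area.
Plume center vt = 0.832 × 2170 = 1805.44 m, so the well at 1820 m is 14.56 m downgradient of the peak.
√(4πDt) = 42.52 m, giving peak height M/(n_e·A·√(4πDt)) = 0.892/(0.31 × 9.07 × 42.52) = 0.007461 kg/m³.
(x−vt)²/(4Dt) = (14.56)²/(4 × 0.0663 × 2170) = 0.3684; exp(−0.3684) = 0.6918.
C = 0.007461 × 0.6918 = 0.00516 kg/m³.

0.00516 kg/m³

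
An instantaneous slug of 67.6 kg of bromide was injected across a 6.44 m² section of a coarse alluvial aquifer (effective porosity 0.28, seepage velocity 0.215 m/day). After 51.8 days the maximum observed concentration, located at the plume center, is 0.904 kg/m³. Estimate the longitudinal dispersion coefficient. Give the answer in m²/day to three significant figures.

2.64 m²/day

At the plume center C_max = M/(n_e·A·√(4πDt)), so D = M²/(4πt·(n_e·A·C_max)²).
n_e·A·C_max = 0.28 × 6.44 × 0.904 = 1.630 kg/m.
D = 67.6²/(4π × 51.8 × 1.630²) = 2.64 m²/day.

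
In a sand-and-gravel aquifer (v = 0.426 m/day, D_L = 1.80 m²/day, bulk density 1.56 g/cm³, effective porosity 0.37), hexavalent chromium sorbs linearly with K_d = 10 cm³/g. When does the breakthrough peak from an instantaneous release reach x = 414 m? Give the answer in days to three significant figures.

Retardation factor R = 1 + ρ_b·K_d/n = 1 + 1.56 × 10/0.37 = 43.16.
Sorption retards both mechanisms: v_R = v/R = 0.009870 m/day, D_R = D/R = 0.04171 m²/day.
Peak time from v_R²t² + 2D_R t − x² = 0: t = (√(D_R² + v_R²x²) − D_R)/v_R².
√(D_R² + v_R²x²) = √(0.04171² + 0.009870² × 414²) = 4.086; v_R² = 9.742e-05.
t = (4.086 − 0.04171)/9.742e-05 = 41500 days.

41500 days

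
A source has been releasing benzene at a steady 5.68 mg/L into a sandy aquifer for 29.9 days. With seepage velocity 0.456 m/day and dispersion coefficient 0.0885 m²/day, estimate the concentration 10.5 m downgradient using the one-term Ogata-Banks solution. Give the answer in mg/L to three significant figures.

5.19 mg/L

For a continuous step input, C/C₀ ≈ ½·erfc((x−vt)/(2√(Dt))).
vt = 0.456 × 29.9 = 13.6344 m and 2√(Dt) = 2√(0.0885 × 29.9) = 3.253 m.
Argument (x−vt)/(2√(Dt)) = (10.5 − 13.6344)/3.253 = -0.9635; ½·erfc(-0.9635) = 0.9135.
C = 5.68 × 0.9135 = 5.19 mg/L.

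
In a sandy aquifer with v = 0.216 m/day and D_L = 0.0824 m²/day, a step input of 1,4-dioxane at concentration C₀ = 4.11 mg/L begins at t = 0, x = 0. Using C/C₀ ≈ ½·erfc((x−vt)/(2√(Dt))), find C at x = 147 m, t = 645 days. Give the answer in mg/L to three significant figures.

0.938 mg/L

For a continuous step input, C/C₀ ≈ ½·erfc((x−vt)/(2√(Dt))).
vt = 0.216 × 645 = 139.32 m and 2√(Dt) = 2√(0.0824 × 645) = 14.58 m.
Argument (x−vt)/(2√(Dt)) = (147 − 139.32)/14.58 = 0.5267; ½·erfc(0.5267) = 0.2282.
C = 4.11 × 0.2282 = 0.938 mg/L.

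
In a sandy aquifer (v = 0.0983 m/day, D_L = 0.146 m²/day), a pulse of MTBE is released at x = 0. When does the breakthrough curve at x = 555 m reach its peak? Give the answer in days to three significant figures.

For the 1D instantaneous-source solution, setting ∂C/∂t = 0 at fixed x gives v²t² + 2Dt − x² = 0, so t = (√(D² + v²x²) − D)/v².
√(D² + v²x²) = √(0.146² + 0.0983² × 555²) = 54.56; v² = 0.00966289.
t = (54.56 − 0.146)/0.00966289 = 5630 days (vs. the pure-advection estimate x/v = 5650 d).

5630 days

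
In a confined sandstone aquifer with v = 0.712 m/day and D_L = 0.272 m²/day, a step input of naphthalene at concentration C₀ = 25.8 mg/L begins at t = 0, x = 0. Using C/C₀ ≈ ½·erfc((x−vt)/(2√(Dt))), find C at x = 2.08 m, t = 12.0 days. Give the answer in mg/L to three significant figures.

For a continuous step input, C/C₀ ≈ ½·erfc((x−vt)/(2√(Dt))).
vt = 0.712 × 12.0 = 8.544 m and 2√(Dt) = 2√(0.272 × 12.0) = 3.613 m.
Argument (x−vt)/(2√(Dt)) = (2.08 − 8.544)/3.613 = -1.789; ½·erfc(-1.789) = 0.9943.
C = 25.8 × 0.9943 = 25.7 mg/L.

25.7 mg/L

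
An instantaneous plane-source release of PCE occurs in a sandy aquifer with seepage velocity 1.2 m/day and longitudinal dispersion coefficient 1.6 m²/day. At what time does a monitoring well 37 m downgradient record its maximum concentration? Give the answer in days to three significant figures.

For the 1D instantaneous-source solution, setting ∂C/∂t = 0 at fixed x gives v²t² + 2Dt − x² = 0, so t = (√(D² + v²x²) − D)/v².
√(D² + v²x²) = √(1.6² + 1.2² × 37²) = 44.43; v² = 1.44.
t = (44.43 − 1.6)/1.44 = 29.7 days (vs. the pure-advection estimate x/v = 30.8 d).

29.7 days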